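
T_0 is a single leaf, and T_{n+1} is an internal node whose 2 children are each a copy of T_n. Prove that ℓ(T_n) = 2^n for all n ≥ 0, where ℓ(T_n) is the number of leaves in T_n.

Base case: ℓ(T_0) = 1, and 2^0 = 1.
Assume ℓ(T_j) = 2^j.
Then ℓ(T_{j+1}) = 2·ℓ(T_j) = 2·2^j = 2^{j+1}.
This completes the inductive step, so ℓ(T_n) = 2^n for all n ≥ 0.

ℓ(T_n) = 2^n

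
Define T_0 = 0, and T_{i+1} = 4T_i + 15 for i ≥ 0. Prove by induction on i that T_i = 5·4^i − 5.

Base case: T_0 = 0, and 5·4^0 − 5 = 5 − 5 = 0.
Assume T_j = 5·4^j − 5 for some j ≥ 0.
Then T_{j+1} = 4T_j + 15 = 4·(5·4^j − 5) + 15 = 20·4^j − 20 + 15 = 5·4^{j+1} − 5.
Hence T_i = 5·4^i − 5 for every i ≥ 0, by induction.

T_i = 5·4^i − 5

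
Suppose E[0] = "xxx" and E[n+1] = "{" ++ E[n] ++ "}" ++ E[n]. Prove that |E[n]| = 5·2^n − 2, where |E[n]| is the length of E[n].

Base case: |E[0]| = 3, and 5·2^0 − 2 = 3.
Assume |E[j]| = 5·2^j − 2.
Then |E[j+1]| = 1 + |E[j]| + 1 + |E[j]| = 2|E[j]| + 2 = 2(5·2^j − 2) + 2 = 5·2^{j+1} − 4 + 2 = 5·2^{j+1} − 2.
Hence |E[n]| = 5·2^n − 2 for every n ≥ 0, by induction.

|E[n]| = 5·2^n − 2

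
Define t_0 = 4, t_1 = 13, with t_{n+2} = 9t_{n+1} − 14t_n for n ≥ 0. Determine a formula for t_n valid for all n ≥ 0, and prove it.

Claim: t_n = 3·2^n + 7^n.

Base cases: t_0 = 4 and 3·2^0 + 7^0 = 4; t_1 = 13 and 3·2^1 + 7^1 = 13.
Assume t_i = 3·2^i + 7^i for all 0 ≤ i ≤ j, where j ≥ 1.
Then t_{j+1} = 9t_j − 14t_{j−1} = 9·(3·2^j + 7^j) − 14·(3·2^{j−1} + 7^{j−1}) = 3·(9·2 − 14)2^{j−1} + (9·7 − 14)7^{j−1} = 12·2^{j−1} + 49·7^{j−1} = 3·2^{j+1} + 7^{j+1}.
So the formula holds for j+1, and by strong induction t_n = 3·2^n + 7^n for all n ≥ 0.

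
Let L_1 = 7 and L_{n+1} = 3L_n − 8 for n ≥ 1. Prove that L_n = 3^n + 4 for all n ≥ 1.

Base case: L_1 = 7, and 3^1 + 4 = 3 + 4 = 7.
Assume L_j = 3^j + 4 for some j ≥ 1.
Then L_{j+1} = 3L_j − 8 = 3·(3^j + 4) − 8 = 3^{j+1} + 12 − 8 = 3^{j+1} + 4.
Hence L_n = 3^n + 4 for every n ≥ 1, by induction.

L_n = 3^n + 4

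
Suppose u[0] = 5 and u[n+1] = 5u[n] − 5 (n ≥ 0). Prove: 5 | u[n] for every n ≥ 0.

Base case: u[0] = 5 = 5·1, so 5 | u[0].
Assume 5 | u[r], so u[r] = 5t for some integer t.
Then u[r+1] = 5u[r] − 5 = 5·(5t) − 5 = 5(5t − 1), so 5 | u[r+1].
Hence 5 | u[n] for every n ≥ 0, by induction.

5 | u[n]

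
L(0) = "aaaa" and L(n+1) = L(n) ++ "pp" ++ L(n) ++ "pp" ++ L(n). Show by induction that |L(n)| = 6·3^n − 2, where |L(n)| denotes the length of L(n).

Base case: |L(0)| = 4, and 6·3^0 − 2 = 4.
Assume |L(j)| = 6·3^j − 2.
Then |L(j+1)| = 3|L(j)| + 4 = 3(6·3^j − 2) + 4 = 6·3^{j+1} − 6 + 4 = 6·3^{j+1} − 2.
This completes the inductive step, so |L(n)| = 6·3^n − 2 for all n ≥ 0.

|L(n)| = 6·3^n − 2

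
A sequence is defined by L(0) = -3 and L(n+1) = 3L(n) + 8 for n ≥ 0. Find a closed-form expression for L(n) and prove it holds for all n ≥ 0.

Claim: L(n) = 3^n − 4.

Base case: L(0) = -3, and 3^0 − 4 = 1 − 4 = -3.
Assume L(r) = 3^r − 4 for some r ≥ 0.
Then L(r+1) = 3L(r) + 8 = 3·(3^r − 4) + 8 = 3^{r+1} − 12 + 8 = 3^{r+1} − 4.
So the formula holds for r+1, and by induction L(n) = 3^n − 4 for all n ≥ 0.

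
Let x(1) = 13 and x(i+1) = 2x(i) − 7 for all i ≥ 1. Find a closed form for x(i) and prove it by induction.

Claim: x(i) = 3·2^i + 7.

Base case: x(1) = 13, and 3·2^1 + 7 = 6 + 7 = 13.
Assume x(r) = 3·2^r + 7 for some r ≥ 1.
Then x(r+1) = 2x(r) − 7 = 2·(3·2^r + 7) − 7 = 6·2^r + 14 − 7 = 3·2^{r+1} + 7.
This completes the inductive step, so x(i) = 3·2^i + 7 for all i ≥ 1.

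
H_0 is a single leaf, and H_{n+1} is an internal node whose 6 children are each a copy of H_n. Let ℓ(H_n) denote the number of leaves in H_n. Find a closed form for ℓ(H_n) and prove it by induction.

Claim: ℓ(H_n) = 6^n.

Base case: ℓ(H_0) = 1, and 6^0 = 1.
Assume ℓ(H_j) = 6^j.
Then ℓ(H_{j+1}) = 6·ℓ(H_j) = 6·6^j = 6^{j+1}.
So the formula holds for j+1, and by induction ℓ(H_n) = 6^n for all n ≥ 0.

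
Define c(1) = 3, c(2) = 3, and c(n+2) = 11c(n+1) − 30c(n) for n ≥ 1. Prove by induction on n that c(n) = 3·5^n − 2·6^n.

Base cases: c(1) = 3 and 3·5^1 − 2·6^1 = 3; c(2) = 3 and 3·5^2 − 2·6^2 = 3.
Assume c(i) = 3·5^i − 2·6^i for all 1 ≤ i ≤ j, where j ≥ 2.
Then c(j+1) = 11c(j) − 30c(j−1) = 11·(3·5^j − 2·6^j) − 30·(3·5^{j−1} − 2·6^{j−1}) = 3·(11·5 − 30)5^{j−1} − 2·(11·6 − 30)6^{j−1} = 75·5^{j−1} − 72·6^{j−1} = 3·5^{j+1} − 2·6^{j+1}.
By strong induction, c(n) = 3·5^n − 2·6^n for all n ≥ 1.

c(n) = 3·5^n − 2·6^n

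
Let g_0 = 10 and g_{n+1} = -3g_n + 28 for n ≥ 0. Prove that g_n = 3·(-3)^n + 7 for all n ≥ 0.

Base case: g_0 = 10, and 3·(-3)^0 + 7 = 3 + 7 = 10.
Assume g_r = 3·(-3)^r + 7 for some r ≥ 0.
Then g_{r+1} = -3g_r + 28 = -3·(3·(-3)^r + 7) + 28 = -9·(-3)^r − 21 + 28 = 3·(-3)^{r+1} + 7.
So the formula holds for r+1, and by induction g_n = 3·(-3)^n + 7 for all n ≥ 0.

g_n = 3·(-3)^n + 7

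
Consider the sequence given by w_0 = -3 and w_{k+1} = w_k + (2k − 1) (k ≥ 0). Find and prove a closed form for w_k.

Claim: w_k = k^2 − 2k − 3.

Base case: w_0 = -3, and 0^2 − 2·0 − 3 = -3.
Assume w_r = r^2 − 2r − 3.
Then w_{r+1} = w_r + (2r − 1) = (r^2 − 2r − 3) + (2r − 1) = r^2 − 4,
and (r+1)^2 − 2·(r+1) − 3 = r^2 − 4.
This completes the inductive step, so w_k = k^2 − 2k − 3 for all k ≥ 0.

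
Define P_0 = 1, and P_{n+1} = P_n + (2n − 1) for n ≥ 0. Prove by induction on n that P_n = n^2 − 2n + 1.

Base case: P_0 = 1, and 0^2 − 2·0 + 1 = 1.
Assume P_j = j^2 − 2j + 1.
Then P_{j+1} = P_j + (2j − 1) = (j^2 − 2j + 1) + (2j − 1) = j^2,
and (j+1)^2 − 2·(j+1) + 1 = j^2.
Hence P_n = n^2 − 2n + 1 for every n ≥ 0, by induction.

P_n = n^2 − 2n + 1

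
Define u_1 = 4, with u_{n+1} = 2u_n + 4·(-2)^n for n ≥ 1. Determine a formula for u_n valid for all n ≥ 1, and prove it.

Claim: u_n = 2^n − (-2)^n.

Base case: u_1 = 4, and 2^1 − (-2)^1 = 2 + 2 = 4.
Assume u_r = 2^r − (-2)^r for some r ≥ 1.
Then u_{r+1} = 2u_r + 4·(-2)^r = 2·(2^r − (-2)^r) + 4·(-2)^r = 2^{r+1} − 2·(-2)^r + 4·(-2)^r = 2^{r+1} + 2·(-2)^r = 2^{r+1} − (-2)^{r+1}.
This completes the inductive step, so u_n = 2^n − (-2)^n for all n ≥ 1.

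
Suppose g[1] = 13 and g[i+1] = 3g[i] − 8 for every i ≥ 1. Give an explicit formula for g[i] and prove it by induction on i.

Claim: g[i] = 3^{i+1} + 4.

Base case: g[1] = 13, and 3^{1+1} + 4 = 9 + 4 = 13.
Assume g[j] = 3^{j+1} + 4 for some j ≥ 1.
Then g[j+1] = 3g[j] − 8 = 3·(3^{j+1} + 4) − 8 = 3^{j+2} + 12 − 8 = 3^{j+2} + 4.
By induction, g[i] = 3^{i+1} + 4 for all i ≥ 1.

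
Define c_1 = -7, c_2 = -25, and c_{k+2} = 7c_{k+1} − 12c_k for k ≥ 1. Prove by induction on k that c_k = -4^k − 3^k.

Base cases: c_1 = -7 and -4^1 − 3^1 = -7; c_2 = -25 and -4^2 − 3^2 = -25.
Assume c_j = -4^j − 3^j for all 1 ≤ j ≤ r, where r ≥ 2.
Then c_{r+1} = 7c_r − 12c_{r−1} = 7·(-4^r − 3^r) − 12·(-4^{r−1} − 3^{r−1}) = -(7·4 − 12)4^{r−1} − (7·3 − 12)3^{r−1} = -16·4^{r−1} − 9·3^{r−1} = -4^{r+1} − 3^{r+1}.
This completes the inductive step, so c_k = -4^k − 3^k for all k ≥ 1.

c_k = -4^k − 3^k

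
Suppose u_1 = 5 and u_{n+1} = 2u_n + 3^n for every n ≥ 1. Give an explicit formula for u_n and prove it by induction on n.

Claim: u_n = 2^n + 3^n.

Base case: u_1 = 5, and 2^1 + 3^1 = 2 + 3 = 5.
Assume u_r = 2^r + 3^r for some r ≥ 1.
Then u_{r+1} = 2u_r + 3^r = 2·(2^r + 3^r) + 3^r = 2^{r+1} + 2·3^r + 3^r = 2^{r+1} + 3·3^r = 2^{r+1} + 3^{r+1}.
So the formula holds for r+1, and by induction u_n = 2^n + 3^n for all n ≥ 1.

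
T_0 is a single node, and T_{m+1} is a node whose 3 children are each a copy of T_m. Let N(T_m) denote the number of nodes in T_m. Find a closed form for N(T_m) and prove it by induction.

Claim: N(T_m) = (3^{m+1} − 1)/2.

Base case: N(T_0) = 1, and (3^{0+1} − 1)/2 = 1.
Assume N(T_r) = (3^{r+1} − 1)/2.
Then N(T_{r+1}) = 1 + 3N(T_r) = 1 + 3·(3^{r+1} − 1)/2 = 1 + (3^{r+2} − 3)/2 = (2 + 3^{r+2} − 3)/2 = (3^{r+2} − 1)/2.
So the formula holds for r+1, and by induction N(T_m) = (3^{m+1} − 1)/2 for all m ≥ 0.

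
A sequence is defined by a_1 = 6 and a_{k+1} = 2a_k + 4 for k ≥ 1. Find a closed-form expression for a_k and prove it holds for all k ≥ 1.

Claim: a_k = 5·2^k − 4.

Base case: a_1 = 6, and 5·2^1 − 4 = 10 − 4 = 6.
Assume a_m = 5·2^m − 4 for some m ≥ 1.
Then a_{m+1} = 2a_m + 4 = 2·(5·2^m − 4) + 4 = 10·2^m − 8 + 4 = 5·2^{m+1} − 4.
So the formula holds for m+1, and by induction a_k = 5·2^k − 4 for all k ≥ 1.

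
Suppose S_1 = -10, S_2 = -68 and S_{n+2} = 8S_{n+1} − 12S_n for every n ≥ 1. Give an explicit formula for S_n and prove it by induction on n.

Claim: S_n = 2^n − 2·6^n.

Base cases: S_1 = -10 and 2^1 − 2·6^1 = -10; S_2 = -68 and 2^2 − 2·6^2 = -68.
Assume S_j = 2^j − 2·6^j for all 1 ≤ j ≤ k, where k ≥ 2.
Then S_{k+1} = 8S_k − 12S_{k−1} = 8·(2^k − 2·6^k) − 12·(2^{k−1} − 2·6^{k−1}) = (8·2 − 12)2^{k−1} − 2·(8·6 − 12)6^{k−1} = 4·2^{k−1} − 72·6^{k−1} = 2^{k+1} − 2·6^{k+1}.
So the formula holds for k+1, and by strong induction S_n = 2^n − 2·6^n for all n ≥ 1.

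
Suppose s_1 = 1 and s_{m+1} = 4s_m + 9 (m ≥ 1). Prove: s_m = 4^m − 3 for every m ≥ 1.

Base case: s_1 = 1, and 4^1 − 3 = 4 − 3 = 1.
Assume s_r = 4^r − 3 for some r ≥ 1.
Then s_{r+1} = 4s_r + 9 = 4·(4^r − 3) + 9 = 4^{r+1} − 12 + 9 = 4^{r+1} − 3.
Hence s_m = 4^m − 3 for every m ≥ 1, by induction.

s_m = 4^m − 3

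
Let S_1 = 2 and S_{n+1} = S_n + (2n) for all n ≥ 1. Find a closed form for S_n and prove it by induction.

Claim: S_n = n^2 − n + 2.

Base case: S_1 = 2, and 1^2 − 1 + 2 = 2.
Assume S_r = r^2 − r + 2.
Then S_{r+1} = S_r + (2r) = (r^2 − r + 2) + (2r) = r^2 + r + 2,
and (r+1)^2 − (r+1) + 2 = r^2 + r + 2.
By induction, S_n = n^2 − n + 2 for all n ≥ 1.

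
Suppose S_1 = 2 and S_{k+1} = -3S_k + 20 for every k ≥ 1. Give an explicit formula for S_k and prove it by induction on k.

Claim: S_k = (-3)^k + 5.

Base case: S_1 = 2, and (-3)^1 + 5 = -3 + 5 = 2.
Assume S_r = (-3)^r + 5 for some r ≥ 1.
Then S_{r+1} = -3S_r + 20 = -3·((-3)^r + 5) + 20 = -3·(-3)^r − 15 + 20 = (-3)^{r+1} + 5.
This completes the inductive step, so S_k = (-3)^k + 5 for all k ≥ 1.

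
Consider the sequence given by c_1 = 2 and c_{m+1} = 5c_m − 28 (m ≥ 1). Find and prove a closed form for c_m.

Claim: c_m = -5^m + 7.

Base case: c_1 = 2, and -5^1 + 7 = -5 + 7 = 2.
Assume c_j = -5^j + 7 for some j ≥ 1.
Then c_{j+1} = 5c_j − 28 = 5·(-5^j + 7) − 28 = -5^{j+1} + 35 − 28 = -5^{j+1} + 7.
This completes the inductive step, so c_m = -5^m + 7 for all m ≥ 1.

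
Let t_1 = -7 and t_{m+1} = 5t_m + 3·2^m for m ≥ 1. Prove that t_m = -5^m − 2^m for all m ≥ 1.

Base case: t_1 = -7, and -5^1 − 2^1 = -5 − 2 = -7.
Assume t_r = -5^r − 2^r for some r ≥ 1.
Then t_{r+1} = 5t_r + 3·2^r = 5·(-5^r − 2^r) + 3·2^r = -5^{r+1} − 5·2^r + 3·2^r = -5^{r+1} − 2·2^r = -5^{r+1} − 2^{r+1}.
This completes the inductive step, so t_m = -5^m − 2^m for all m ≥ 1.

t_m = -5^m − 2^m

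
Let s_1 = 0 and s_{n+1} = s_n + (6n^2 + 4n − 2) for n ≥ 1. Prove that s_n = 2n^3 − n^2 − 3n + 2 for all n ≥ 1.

Base case: s_1 = 0, and 2·1^3 − 1^2 − 3·1 + 2 = 0.
Assume s_j = 2j^3 − j^2 − 3j + 2.
Then s_{j+1} = s_j + (6j^2 + 4j − 2) = (2j^3 − j^2 − 3j + 2) + (6j^2 + 4j − 2) = 2j^3 + 5j^2 + j,
and 2·(j+1)^3 − (j+1)^2 − 3·(j+1) + 2 = 2j^3 + 5j^2 + j.
By induction, s_n = 2n^3 − n^2 − 3n + 2 for all n ≥ 1.

s_n = 2n^3 − n^2 − 3n + 2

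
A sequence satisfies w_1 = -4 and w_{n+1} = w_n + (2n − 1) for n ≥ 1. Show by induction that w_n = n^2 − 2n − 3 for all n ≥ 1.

Base case: w_1 = -4, and 1^2 − 2·1 − 3 = -4.
Assume w_k = k^2 − 2k − 3.
Then w_{k+1} = w_k + (2k − 1) = (k^2 − 2k − 3) + (2k − 1) = k^2 − 4,
and (k+1)^2 − 2·(k+1) − 3 = k^2 − 4.
By induction, w_n = n^2 − 2n − 3 for all n ≥ 1.

w_n = n^2 − 2n − 3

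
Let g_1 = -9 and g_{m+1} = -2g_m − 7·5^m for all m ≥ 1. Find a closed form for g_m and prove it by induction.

Claim: g_m = 2·(-2)^m − 5^m.

Base case: g_1 = -9, and 2·(-2)^1 − 5^1 = -4 − 5 = -9.
Assume g_r = 2·(-2)^r − 5^r for some r ≥ 1.
Then g_{r+1} = -2g_r − 7·5^r = -2·(2·(-2)^r − 5^r) − 7·5^r = 2·(-2)^{r+1} + 2·5^r − 7·5^r = 2·(-2)^{r+1} − 5·5^r = 2·(-2)^{r+1} − 5^{r+1}.
So the formula holds for r+1, and by induction g_m = 2·(-2)^m − 5^m for all m ≥ 1.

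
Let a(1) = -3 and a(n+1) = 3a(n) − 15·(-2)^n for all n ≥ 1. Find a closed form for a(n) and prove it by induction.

Claim: a(n) = 3^n + 3·(-2)^n.

Base case: a(1) = -3, and 3^1 + 3·(-2)^1 = 3 − 6 = -3.
Assume a(r) = 3^r + 3·(-2)^r for some r ≥ 1.
Then a(r+1) = 3a(r) − 15·(-2)^r = 3·(3^r + 3·(-2)^r) − 15·(-2)^r = 3^{r+1} + 9·(-2)^r − 15·(-2)^r = 3^{r+1} − 6·(-2)^r = 3^{r+1} + 3·(-2)^{r+1}.
So the formula holds for r+1, and by induction a(n) = 3^n + 3·(-2)^n for all n ≥ 1.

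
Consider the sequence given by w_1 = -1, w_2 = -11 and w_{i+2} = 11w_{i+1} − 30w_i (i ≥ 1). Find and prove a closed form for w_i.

Claim: w_i = 5^i − 6^i.

Base cases: w_1 = -1 and 5^1 − 6^1 = -1; w_2 = -11 and 5^2 − 6^2 = -11.
Assume w_j = 5^j − 6^j for all 1 ≤ j ≤ k, where k ≥ 2.
Then w_{k+1} = 11w_k − 30w_{k−1} = 11·(5^k − 6^k) − 30·(5^{k−1} − 6^{k−1}) = (11·5 − 30)5^{k−1} − (11·6 − 30)6^{k−1} = 25·5^{k−1} − 36·6^{k−1} = 5^{k+1} − 6^{k+1}.
This completes the inductive step, so w_i = 5^i − 6^i for all i ≥ 1.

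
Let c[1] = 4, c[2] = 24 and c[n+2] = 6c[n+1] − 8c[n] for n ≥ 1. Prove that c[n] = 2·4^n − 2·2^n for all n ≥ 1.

Base cases: c[1] = 4 and 2·4^1 − 2·2^1 = 4; c[2] = 24 and 2·4^2 − 2·2^2 = 24.
Assume c[j] = 2·4^j − 2·2^j for all 1 ≤ j ≤ k, where k ≥ 2.
Then c[k+1] = 6c[k] − 8c[k−1] = 6·(2·4^k − 2·2^k) − 8·(2·4^{k−1} − 2·2^{k−1}) = 2·(6·4 − 8)4^{k−1} − 2·(6·2 − 8)2^{k−1} = 32·4^{k−1} − 8·2^{k−1} = 2·4^{k+1} − 2·2^{k+1}.
This completes the inductive step, so c[n] = 2·4^n − 2·2^n for all n ≥ 1.

c[n] = 2·4^n − 2·2^n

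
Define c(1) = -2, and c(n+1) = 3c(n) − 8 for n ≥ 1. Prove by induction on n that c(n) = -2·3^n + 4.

Base case: c(1) = -2, and -2·3^1 + 4 = -6 + 4 = -2.
Assume c(j) = -2·3^j + 4 for some j ≥ 1.
Then c(j+1) = 3c(j) − 8 = 3·(-2·3^j + 4) − 8 = -6·3^j + 12 − 8 = -2·3^{j+1} + 4.
Hence c(n) = -2·3^n + 4 for every n ≥ 1, by induction.

c(n) = -2·3^n + 4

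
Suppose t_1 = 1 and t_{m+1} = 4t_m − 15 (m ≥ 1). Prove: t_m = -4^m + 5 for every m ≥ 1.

Base case: t_1 = 1, and -4^1 + 5 = -4 + 5 = 1.
Assume t_r = -4^r + 5 for some r ≥ 1.
Then t_{r+1} = 4t_r − 15 = 4·(-4^r + 5) − 15 = -4^{r+1} + 20 − 15 = -4^{r+1} + 5.
This completes the inductive step, so t_m = -4^m + 5 for all m ≥ 1.

t_m = -4^m + 5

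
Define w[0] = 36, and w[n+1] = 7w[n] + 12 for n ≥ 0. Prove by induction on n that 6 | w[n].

Base case: w[0] = 36 = 6·6, so 6 | w[0].
Assume 6 | w[m], so w[m] = 6t for some integer t.
Then w[m+1] = 7w[m] + 12 = 7·(6t) + 12 = 6(7t + 2), so 6 | w[m+1].
Hence 6 | w[n] for every n ≥ 0, by induction.

6 | w[n]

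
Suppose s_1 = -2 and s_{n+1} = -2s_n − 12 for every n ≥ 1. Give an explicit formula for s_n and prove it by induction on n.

Claim: s_n = -(-2)^n − 4.

Base case: s_1 = -2, and -(-2)^1 − 4 = 2 − 4 = -2.
Assume s_j = -(-2)^j − 4 for some j ≥ 1.
Then s_{j+1} = -2s_j − 12 = -2·(-(-2)^j − 4) − 12 = 2·(-2)^j + 8 − 12 = -(-2)^{j+1} − 4.
So the formula holds for j+1, and by induction s_n = -(-2)^n − 4 for all n ≥ 1.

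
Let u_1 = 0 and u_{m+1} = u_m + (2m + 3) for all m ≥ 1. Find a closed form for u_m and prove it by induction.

Claim: u_m = m^2 + 2m − 3.

Base case: u_1 = 0, and 1^2 + 2·1 − 3 = 0.
Assume u_j = j^2 + 2j − 3.
Then u_{j+1} = u_j + (2j + 3) = (j^2 + 2j − 3) + (2j + 3) = j^2 + 4j,
and (j+1)^2 + 2·(j+1) − 3 = j^2 + 4j.
This completes the inductive step, so u_m = m^2 + 2m − 3 for all m ≥ 1.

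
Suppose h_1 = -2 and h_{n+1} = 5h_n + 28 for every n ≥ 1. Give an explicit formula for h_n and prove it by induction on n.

Claim: h_n = 5^n − 7.

Base case: h_1 = -2, and 5^1 − 7 = 5 − 7 = -2.
Assume h_j = 5^j − 7 for some j ≥ 1.
Then h_{j+1} = 5h_j + 28 = 5·(5^j − 7) + 28 = 5^{j+1} − 35 + 28 = 5^{j+1} − 7.
By induction, h_n = 5^n − 7 for all n ≥ 1.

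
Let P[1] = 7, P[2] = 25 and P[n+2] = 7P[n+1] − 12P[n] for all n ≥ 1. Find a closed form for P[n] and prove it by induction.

Claim: P[n] = 4^n + 3^n.

Base cases: P[1] = 7 and 4^1 + 3^1 = 7; P[2] = 25 and 4^2 + 3^2 = 25.
Assume P[j] = 4^j + 3^j for all 1 ≤ j ≤ r, where r ≥ 2.
Then P[r+1] = 7P[r] − 12P[r−1] = 7·(4^r + 3^r) − 12·(4^{r−1} + 3^{r−1}) = (7·4 − 12)4^{r−1} + (7·3 − 12)3^{r−1} = 16·4^{r−1} + 9·3^{r−1} = 4^{r+1} + 3^{r+1}.
So the formula holds for r+1, and by strong induction P[n] = 4^n + 3^n for all n ≥ 1.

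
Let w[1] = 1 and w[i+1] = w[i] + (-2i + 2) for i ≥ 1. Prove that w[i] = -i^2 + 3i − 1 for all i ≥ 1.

Base case: w[1] = 1, and -1^2 + 3·1 − 1 = 1.
Assume w[m] = -m^2 + 3m − 1.
Then w[m+1] = w[m] + (-2m + 2) = (-m^2 + 3m − 1) + (-2m + 2) = -m^2 + m + 1,
and -(m+1)^2 + 3·(m+1) − 1 = -m^2 + m + 1.
This completes the inductive step, so w[i] = -i^2 + 3i − 1 for all i ≥ 1.

w[i] = -i^2 + 3i − 1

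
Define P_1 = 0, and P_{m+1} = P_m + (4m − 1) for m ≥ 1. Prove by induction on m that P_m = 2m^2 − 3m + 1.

Base case: P_1 = 0, and 2·1^2 − 3·1 + 1 = 0.
Assume P_k = 2k^2 − 3k + 1.
Then P_{k+1} = P_k + (4k − 1) = (2k^2 − 3k + 1) + (4k − 1) = 2k^2 + k,
and 2·(k+1)^2 − 3·(k+1) + 1 = 2k^2 + k.
By induction, P_m = 2m^2 − 3m + 1 for all m ≥ 1.

P_m = 2m^2 − 3m + 1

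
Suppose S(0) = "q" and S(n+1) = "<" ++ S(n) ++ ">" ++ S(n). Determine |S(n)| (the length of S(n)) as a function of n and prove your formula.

Claim: |S(n)| = 3·2^n − 2.

Base case: |S(0)| = 1, and 3·2^0 − 2 = 1.
Assume |S(r)| = 3·2^r − 2.
Then |S(r+1)| = 1 + |S(r)| + 1 + |S(r)| = 2|S(r)| + 2 = 2(3·2^r − 2) + 2 = 3·2^{r+1} − 4 + 2 = 3·2^{r+1} − 2.
By induction, |S(n)| = 3·2^n − 2 for all n ≥ 0.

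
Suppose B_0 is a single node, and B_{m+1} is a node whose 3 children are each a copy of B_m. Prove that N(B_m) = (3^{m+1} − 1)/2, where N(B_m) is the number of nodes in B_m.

Base case: N(B_0) = 1, and (3^{0+1} − 1)/2 = 1.
Assume N(B_j) = (3^{j+1} − 1)/2.
Then N(B_{j+1}) = 1 + 3N(B_j) = 1 + 3·(3^{j+1} − 1)/2 = 1 + (3^{j+2} − 3)/2 = (2 + 3^{j+2} − 3)/2 = (3^{j+2} − 1)/2.
This completes the inductive step, so N(B_m) = (3^{m+1} − 1)/2 for all m ≥ 0.

N(B_m) = (3^{m+1} − 1)/2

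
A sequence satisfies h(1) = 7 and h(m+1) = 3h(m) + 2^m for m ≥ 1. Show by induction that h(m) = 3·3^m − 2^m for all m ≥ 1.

Base case: h(1) = 7, and 3·3^1 − 2^1 = 9 − 2 = 7.
Assume h(k) = 3·3^k − 2^k for some k ≥ 1.
Then h(k+1) = 3h(k) + 2^k = 3·(3·3^k − 2^k) + 2^k = 3·3^{k+1} − 3·2^k + 2^k = 3·3^{k+1} − 2·2^k = 3·3^{k+1} − 2^{k+1}.
So the formula holds for k+1, and by induction h(m) = 3·3^m − 2^m for all m ≥ 1.

h(m) = 3·3^m − 2^m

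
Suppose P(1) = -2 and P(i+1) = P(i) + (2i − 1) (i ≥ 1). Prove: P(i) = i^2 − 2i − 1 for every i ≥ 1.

Base case: P(1) = -2, and 1^2 − 2·1 − 1 = -2.
Assume P(r) = r^2 − 2r − 1.
Then P(r+1) = P(r) + (2r − 1) = (r^2 − 2r − 1) + (2r − 1) = r^2 − 2,
and (r+1)^2 − 2·(r+1) − 1 = r^2 − 2.
This completes the inductive step, so P(i) = i^2 − 2i − 1 for all i ≥ 1.

P(i) = i^2 − 2i − 1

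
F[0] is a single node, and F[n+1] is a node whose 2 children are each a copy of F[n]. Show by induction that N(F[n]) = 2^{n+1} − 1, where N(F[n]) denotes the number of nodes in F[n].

Base case: N(F[0]) = 1, and 2^{0+1} − 1 = 1.
Assume N(F[r]) = 2^{r+1} − 1.
Then N(F[r+1]) = 1 + 2N(F[r]) = 1 + 2(2^{r+1} − 1) = 2^{r+2} − 2 + 1 = 2^{r+2} − 1.
This completes the inductive step, so N(F[n]) = 2^{n+1} − 1 for all n ≥ 0.

N(F[n]) = 2^{n+1} − 1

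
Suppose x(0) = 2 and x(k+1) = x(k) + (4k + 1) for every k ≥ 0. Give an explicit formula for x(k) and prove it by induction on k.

Claim: x(k) = 2k^2 − k + 2.

Base case: x(0) = 2, and 2·0^2 − 0 + 2 = 2.
Assume x(m) = 2m^2 − m + 2.
Then x(m+1) = x(m) + (4m + 1) = (2m^2 − m + 2) + (4m + 1) = 2m^2 + 3m + 3,
and 2·(m+1)^2 − (m+1) + 2 = 2m^2 + 3m + 3.
This completes the inductive step, so x(k) = 2k^2 − k + 2 for all k ≥ 0.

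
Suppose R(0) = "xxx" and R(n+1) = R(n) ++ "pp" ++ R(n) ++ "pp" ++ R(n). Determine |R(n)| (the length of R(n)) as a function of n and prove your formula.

Claim: |R(n)| = 5·3^n − 2.

Base case: |R(0)| = 3, and 5·3^0 − 2 = 3.
Assume |R(j)| = 5·3^j − 2.
Then |R(j+1)| = 3|R(j)| + 4 = 3(5·3^j − 2) + 4 = 5·3^{j+1} − 6 + 4 = 5·3^{j+1} − 2.
This completes the inductive step, so |R(n)| = 5·3^n − 2 for all n ≥ 0.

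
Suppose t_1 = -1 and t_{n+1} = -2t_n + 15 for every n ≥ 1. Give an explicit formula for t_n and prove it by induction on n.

Claim: t_n = 3·(-2)^n + 5.

Base case: t_1 = -1, and 3·(-2)^1 + 5 = -6 + 5 = -1.
Assume t_k = 3·(-2)^k + 5 for some k ≥ 1.
Then t_{k+1} = -2t_k + 15 = -2·(3·(-2)^k + 5) + 15 = -6·(-2)^k − 10 + 15 = 3·(-2)^{k+1} + 5.
This completes the inductive step, so t_n = 3·(-2)^n + 5 for all n ≥ 1.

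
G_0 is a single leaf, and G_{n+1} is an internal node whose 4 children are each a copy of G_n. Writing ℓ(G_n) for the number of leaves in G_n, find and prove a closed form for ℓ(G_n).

Claim: ℓ(G_n) = 4^n.

Base case: ℓ(G_0) = 1, and 4^0 = 1.
Assume ℓ(G_k) = 4^k.
Then ℓ(G_{k+1}) = 4·ℓ(G_k) = 4·4^k = 4^{k+1}.
So the formula holds for k+1, and by induction ℓ(G_n) = 4^n for all n ≥ 0.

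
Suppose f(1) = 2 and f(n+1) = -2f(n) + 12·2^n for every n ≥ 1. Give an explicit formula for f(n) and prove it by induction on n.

Claim: f(n) = 2·(-2)^n + 3·2^n.

Base case: f(1) = 2, and 2·(-2)^1 + 3·2^1 = -4 + 6 = 2.
Assume f(m) = 2·(-2)^m + 3·2^m for some m ≥ 1.
Then f(m+1) = -2f(m) + 12·2^m = -2·(2·(-2)^m + 3·2^m) + 12·2^m = 2·(-2)^{m+1} − 6·2^m + 12·2^m = 2·(-2)^{m+1} + 6·2^m = 2·(-2)^{m+1} + 3·2^{m+1}.
By induction, f(n) = 2·(-2)^n + 3·2^n for all n ≥ 1.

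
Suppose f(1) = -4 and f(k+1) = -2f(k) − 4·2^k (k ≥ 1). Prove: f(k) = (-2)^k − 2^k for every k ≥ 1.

Base case: f(1) = -4, and (-2)^1 − 2^1 = -2 − 2 = -4.
Assume f(m) = (-2)^m − 2^m for some m ≥ 1.
Then f(m+1) = -2f(m) − 4·2^m = -2·((-2)^m − 2^m) − 4·2^m = (-2)^{m+1} + 2·2^m − 4·2^m = (-2)^{m+1} − 2·2^m = (-2)^{m+1} − 2^{m+1}.
By induction, f(k) = (-2)^k − 2^k for all k ≥ 1.

f(k) = (-2)^k − 2^k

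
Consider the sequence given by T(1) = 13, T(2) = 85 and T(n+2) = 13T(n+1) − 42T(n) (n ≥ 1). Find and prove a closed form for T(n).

Claim: T(n) = 7^n + 6^n.

Base cases: T(1) = 13 and 7^1 + 6^1 = 13; T(2) = 85 and 7^2 + 6^2 = 85.
Assume T(i) = 7^i + 6^i for all 1 ≤ i ≤ j, where j ≥ 2.
Then T(j+1) = 13T(j) − 42T(j−1) = 13·(7^j + 6^j) − 42·(7^{j−1} + 6^{j−1}) = (13·7 − 42)7^{j−1} + (13·6 − 42)6^{j−1} = 49·7^{j−1} + 36·6^{j−1} = 7^{j+1} + 6^{j+1}.
This completes the inductive step, so T(n) = 7^n + 6^n for all n ≥ 1.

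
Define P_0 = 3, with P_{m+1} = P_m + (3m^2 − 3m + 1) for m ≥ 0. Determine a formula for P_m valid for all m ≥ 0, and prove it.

Claim: P_m = m^3 − 3m^2 + 3m + 3.

Base case: P_0 = 3, and 0^3 − 3·0^2 + 3·0 + 3 = 3.
Assume P_r = r^3 − 3r^2 + 3r + 3.
Then P_{r+1} = P_r + (3r^2 − 3r + 1) = (r^3 − 3r^2 + 3r + 3) + (3r^2 − 3r + 1) = r^3 + 4,
and (r+1)^3 − 3·(r+1)^2 + 3·(r+1) + 3 = r^3 + 4.
Hence P_m = m^3 − 3m^2 + 3m + 3 for every m ≥ 0, by induction.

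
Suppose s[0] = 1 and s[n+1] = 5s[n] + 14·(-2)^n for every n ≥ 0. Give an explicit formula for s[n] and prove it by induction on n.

Claim: s[n] = 3·5^n − 2·(-2)^n.

Base case: s[0] = 1, and 3·5^0 − 2·(-2)^0 = 3 − 2 = 1.
Assume s[m] = 3·5^m − 2·(-2)^m for some m ≥ 0.
Then s[m+1] = 5s[m] + 14·(-2)^m = 5·(3·5^m − 2·(-2)^m) + 14·(-2)^m = 3·5^{m+1} − 10·(-2)^m + 14·(-2)^m = 3·5^{m+1} + 4·(-2)^m = 3·5^{m+1} − 2·(-2)^{m+1}.
By induction, s[n] = 3·5^n − 2·(-2)^n for all n ≥ 0.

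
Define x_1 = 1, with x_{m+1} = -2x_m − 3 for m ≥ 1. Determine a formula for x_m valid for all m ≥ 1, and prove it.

Claim: x_m = -(-2)^m − 1.

Base case: x_1 = 1, and -(-2)^1 − 1 = 2 − 1 = 1.
Assume x_k = -(-2)^k − 1 for some k ≥ 1.
Then x_{k+1} = -2x_k − 3 = -2·(-(-2)^k − 1) − 3 = 2·(-2)^k + 2 − 3 = -(-2)^{k+1} − 1.
So the formula holds for k+1, and by induction x_m = -(-2)^m − 1 for all m ≥ 1.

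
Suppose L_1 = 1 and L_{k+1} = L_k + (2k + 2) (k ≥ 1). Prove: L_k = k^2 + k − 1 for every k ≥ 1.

Base case: L_1 = 1, and 1^2 + 1 − 1 = 1.
Assume L_m = m^2 + m − 1.
Then L_{m+1} = L_m + (2m + 2) = (m^2 + m − 1) + (2m + 2) = m^2 + 3m + 1,
and (m+1)^2 + (m+1) − 1 = m^2 + 3m + 1.
Hence L_k = k^2 + k − 1 for every k ≥ 1, by induction.

L_k = k^2 + k − 1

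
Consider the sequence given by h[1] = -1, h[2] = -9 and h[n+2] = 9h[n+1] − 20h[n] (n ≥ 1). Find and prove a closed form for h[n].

Claim: h[n] = 4^n − 5^n.

Base cases: h[1] = -1 and 4^1 − 5^1 = -1; h[2] = -9 and 4^2 − 5^2 = -9.
Assume h[j] = 4^j − 5^j for all 1 ≤ j ≤ m, where m ≥ 2.
Then h[m+1] = 9h[m] − 20h[m−1] = 9·(4^m − 5^m) − 20·(4^{m−1} − 5^{m−1}) = (9·4 − 20)4^{m−1} − (9·5 − 20)5^{m−1} = 16·4^{m−1} − 25·5^{m−1} = 4^{m+1} − 5^{m+1}.
Hence h[n] = 4^n − 5^n for every n ≥ 1, by strong induction.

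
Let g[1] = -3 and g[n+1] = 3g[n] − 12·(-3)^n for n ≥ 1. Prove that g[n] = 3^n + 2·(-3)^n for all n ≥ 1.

Base case: g[1] = -3, and 3^1 + 2·(-3)^1 = 3 − 6 = -3.
Assume g[r] = 3^r + 2·(-3)^r for some r ≥ 1.
Then g[r+1] = 3g[r] − 12·(-3)^r = 3·(3^r + 2·(-3)^r) − 12·(-3)^r = 3^{r+1} + 6·(-3)^r − 12·(-3)^r = 3^{r+1} − 6·(-3)^r = 3^{r+1} + 2·(-3)^{r+1}.
So the formula holds for r+1, and by induction g[n] = 3^n + 2·(-3)^n for all n ≥ 1.

g[n] = 3^n + 2·(-3)^n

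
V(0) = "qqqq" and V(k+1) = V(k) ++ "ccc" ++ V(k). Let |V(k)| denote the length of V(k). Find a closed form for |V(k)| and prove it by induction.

Claim: |V(k)| = 7·2^k − 3.

Base case: |V(0)| = 4, and 7·2^0 − 3 = 4.
Assume |V(m)| = 7·2^m − 3.
Then |V(m+1)| = |V(m)| + 3 + |V(m)| = 2|V(m)| + 3 = 2(7·2^m − 3) + 3 = 7·2^{m+1} − 6 + 3 = 7·2^{m+1} − 3.
By induction, |V(k)| = 7·2^k − 3 for all k ≥ 0.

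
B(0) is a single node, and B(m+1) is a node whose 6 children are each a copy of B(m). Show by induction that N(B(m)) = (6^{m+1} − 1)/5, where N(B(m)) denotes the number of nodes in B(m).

Base case: N(B(0)) = 1, and (6^{0+1} − 1)/5 = 1.
Assume N(B(k)) = (6^{k+1} − 1)/5.
Then N(B(k+1)) = 1 + 6N(B(k)) = 1 + 6·(6^{k+1} − 1)/5 = 1 + (6^{k+2} − 6)/5 = (5 + 6^{k+2} − 6)/5 = (6^{k+2} − 1)/5.
By induction, N(B(m)) = (6^{m+1} − 1)/5 for all m ≥ 0.

N(B(m)) = (6^{m+1} − 1)/5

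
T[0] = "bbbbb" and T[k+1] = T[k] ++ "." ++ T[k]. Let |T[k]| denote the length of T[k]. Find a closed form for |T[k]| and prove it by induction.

Claim: |T[k]| = 6·2^k − 1.

Base case: |T[0]| = 5, and 6·2^0 − 1 = 5.
Assume |T[m]| = 6·2^m − 1.
Then |T[m+1]| = |T[m]| + 1 + |T[m]| = 2|T[m]| + 1 = 2(6·2^m − 1) + 1 = 6·2^{m+1} − 2 + 1 = 6·2^{m+1} − 1.
This completes the inductive step, so |T[k]| = 6·2^k − 1 for all k ≥ 0.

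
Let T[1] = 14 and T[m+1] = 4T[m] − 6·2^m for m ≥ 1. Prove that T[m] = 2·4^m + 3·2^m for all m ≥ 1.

Base case: T[1] = 14, and 2·4^1 + 3·2^1 = 8 + 6 = 14.
Assume T[k] = 2·4^k + 3·2^k for some k ≥ 1.
Then T[k+1] = 4T[k] − 6·2^k = 4·(2·4^k + 3·2^k) − 6·2^k = 2·4^{k+1} + 12·2^k − 6·2^k = 2·4^{k+1} + 6·2^k = 2·4^{k+1} + 3·2^{k+1}.
This completes the inductive step, so T[m] = 2·4^m + 3·2^m for all m ≥ 1.

T[m] = 2·4^m + 3·2^m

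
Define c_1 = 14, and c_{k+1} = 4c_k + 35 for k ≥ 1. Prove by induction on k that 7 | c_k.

Base case: c_1 = 14 = 7·2, so 7 | c_1.
Assume 7 | c_j, so c_j = 7t for some integer t.
Then c_{j+1} = 4c_j + 35 = 4·(7t) + 35 = 7(4t + 5), so 7 | c_{j+1}.
Hence 7 | c_k for every k ≥ 1, by induction.

7 | c_k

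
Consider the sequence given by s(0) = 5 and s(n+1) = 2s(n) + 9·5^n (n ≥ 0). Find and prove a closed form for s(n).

Claim: s(n) = 2·2^n + 3·5^n.

Base case: s(0) = 5, and 2·2^0 + 3·5^0 = 2 + 3 = 5.
Assume s(j) = 2·2^j + 3·5^j for some j ≥ 0.
Then s(j+1) = 2s(j) + 9·5^j = 2·(2·2^j + 3·5^j) + 9·5^j = 2·2^{j+1} + 6·5^j + 9·5^j = 2·2^{j+1} + 15·5^j = 2·2^{j+1} + 3·5^{j+1}.
This completes the inductive step, so s(n) = 2·2^n + 3·5^n for all n ≥ 0.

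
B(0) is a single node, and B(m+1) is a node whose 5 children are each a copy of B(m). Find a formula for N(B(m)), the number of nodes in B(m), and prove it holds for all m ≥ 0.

Claim: N(B(m)) = (5^{m+1} − 1)/4.

Base case: N(B(0)) = 1, and (5^{0+1} − 1)/4 = 1.
Assume N(B(r)) = (5^{r+1} − 1)/4.
Then N(B(r+1)) = 1 + 5N(B(r)) = 1 + 5·(5^{r+1} − 1)/4 = 1 + (5^{r+2} − 5)/4 = (4 + 5^{r+2} − 5)/4 = (5^{r+2} − 1)/4.
By induction, N(B(m)) = (5^{m+1} − 1)/4 for all m ≥ 0.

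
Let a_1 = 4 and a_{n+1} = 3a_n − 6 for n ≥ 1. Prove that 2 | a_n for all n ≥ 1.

Base case: a_1 = 4 = 2·2, so 2 | a_1.
Assume 2 | a_m, so a_m = 2t for some integer t.
Then a_{m+1} = 3a_m − 6 = 3·(2t) − 6 = 2(3t − 3), so 2 | a_{m+1}.
By induction, 2 | a_n for all n ≥ 1.

2 | a_n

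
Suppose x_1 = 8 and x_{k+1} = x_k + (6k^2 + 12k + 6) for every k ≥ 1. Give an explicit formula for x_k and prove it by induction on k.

Claim: x_k = 2k^3 + 3k^2 + k + 2.

Base case: x_1 = 8, and 2·1^3 + 3·1^2 + 1 + 2 = 8.
Assume x_r = 2r^3 + 3r^2 + r + 2.
Then x_{r+1} = x_r + (6r^2 + 12r + 6) = (2r^3 + 3r^2 + r + 2) + (6r^2 + 12r + 6) = 2r^3 + 9r^2 + 13r + 8,
and 2·(r+1)^3 + 3·(r+1)^2 + (r+1) + 2 = 2r^3 + 9r^2 + 13r + 8.
By induction, x_k = 2k^3 + 3k^2 + k + 2 for all k ≥ 1.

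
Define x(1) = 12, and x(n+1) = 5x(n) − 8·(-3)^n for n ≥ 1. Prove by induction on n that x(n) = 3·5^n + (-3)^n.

Base case: x(1) = 12, and 3·5^1 + (-3)^1 = 15 − 3 = 12.
Assume x(j) = 3·5^j + (-3)^j for some j ≥ 1.
Then x(j+1) = 5x(j) − 8·(-3)^j = 5·(3·5^j + (-3)^j) − 8·(-3)^j = 3·5^{j+1} + 5·(-3)^j − 8·(-3)^j = 3·5^{j+1} − 3·(-3)^j = 3·5^{j+1} + (-3)^{j+1}.
This completes the inductive step, so x(n) = 3·5^n + (-3)^n for all n ≥ 1.

x(n) = 3·5^n + (-3)^n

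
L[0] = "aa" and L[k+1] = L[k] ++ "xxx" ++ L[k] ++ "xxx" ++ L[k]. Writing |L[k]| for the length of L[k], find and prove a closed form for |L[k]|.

Claim: |L[k]| = 5·3^k − 3.

Base case: |L[0]| = 2, and 5·3^0 − 3 = 2.
Assume |L[m]| = 5·3^m − 3.
Then |L[m+1]| = 3|L[m]| + 6 = 3(5·3^m − 3) + 6 = 5·3^{m+1} − 9 + 6 = 5·3^{m+1} − 3.
By induction, |L[k]| = 5·3^k − 3 for all k ≥ 0.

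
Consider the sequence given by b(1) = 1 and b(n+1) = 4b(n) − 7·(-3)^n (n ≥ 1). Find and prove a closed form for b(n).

Claim: b(n) = 4^n + (-3)^n.

Base case: b(1) = 1, and 4^1 + (-3)^1 = 4 − 3 = 1.
Assume b(j) = 4^j + (-3)^j for some j ≥ 1.
Then b(j+1) = 4b(j) − 7·(-3)^j = 4·(4^j + (-3)^j) − 7·(-3)^j = 4^{j+1} + 4·(-3)^j − 7·(-3)^j = 4^{j+1} − 3·(-3)^j = 4^{j+1} + (-3)^{j+1}.
Hence b(n) = 4^n + (-3)^n for every n ≥ 1, by induction.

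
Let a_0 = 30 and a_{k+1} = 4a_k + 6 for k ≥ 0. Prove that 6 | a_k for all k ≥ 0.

Base case: a_0 = 30 = 6·5, so 6 | a_0.
Assume 6 | a_m, so a_m = 6t for some integer t.
Then a_{m+1} = 4a_m + 6 = 4·(6t) + 6 = 6(4t + 1), so 6 | a_{m+1}.
So the property holds for m+1, and by induction 6 | a_k for all k ≥ 0.

6 | a_k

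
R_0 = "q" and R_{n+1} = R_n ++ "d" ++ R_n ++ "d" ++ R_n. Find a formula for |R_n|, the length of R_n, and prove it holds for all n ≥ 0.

Claim: |R_n| = 2·3^n − 1.

Base case: |R_0| = 1, and 2·3^0 − 1 = 1.
Assume |R_r| = 2·3^r − 1.
Then |R_{r+1}| = 3|R_r| + 2 = 3(2·3^r − 1) + 2 = 2·3^{r+1} − 3 + 2 = 2·3^{r+1} − 1.
Hence |R_n| = 2·3^n − 1 for every n ≥ 0, by induction.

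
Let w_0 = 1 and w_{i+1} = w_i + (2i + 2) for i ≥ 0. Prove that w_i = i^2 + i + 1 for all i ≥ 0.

Base case: w_0 = 1, and 0^2 + 0 + 1 = 1.
Assume w_j = j^2 + j + 1.
Then w_{j+1} = w_j + (2j + 2) = (j^2 + j + 1) + (2j + 2) = j^2 + 3j + 3,
and (j+1)^2 + (j+1) + 1 = j^2 + 3j + 3.
By induction, w_i = i^2 + i + 1 for all i ≥ 0.

w_i = i^2 + i + 1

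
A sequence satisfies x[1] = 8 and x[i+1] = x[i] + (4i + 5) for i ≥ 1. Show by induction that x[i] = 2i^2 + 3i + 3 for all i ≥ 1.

Base case: x[1] = 8, and 2·1^2 + 3·1 + 3 = 8.
Assume x[r] = 2r^2 + 3r + 3.
Then x[r+1] = x[r] + (4r + 5) = (2r^2 + 3r + 3) + (4r + 5) = 2r^2 + 7r + 8,
and 2·(r+1)^2 + 3·(r+1) + 3 = 2r^2 + 7r + 8.
By induction, x[i] = 2i^2 + 3i + 3 for all i ≥ 1.

x[i] = 2i^2 + 3i + 3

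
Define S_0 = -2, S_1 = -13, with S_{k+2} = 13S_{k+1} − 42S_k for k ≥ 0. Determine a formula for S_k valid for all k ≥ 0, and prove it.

Claim: S_k = -6^k − 7^k.

Base cases: S_0 = -2 and -6^0 − 7^0 = -2; S_1 = -13 and -6^1 − 7^1 = -13.
Assume S_i = -6^i − 7^i for all 0 ≤ i ≤ j, where j ≥ 1.
Then S_{j+1} = 13S_j − 42S_{j−1} = 13·(-6^j − 7^j) − 42·(-6^{j−1} − 7^{j−1}) = -(13·6 − 42)6^{j−1} − (13·7 − 42)7^{j−1} = -36·6^{j−1} − 49·7^{j−1} = -6^{j+1} − 7^{j+1}.
Hence S_k = -6^k − 7^k for every k ≥ 0, by strong induction.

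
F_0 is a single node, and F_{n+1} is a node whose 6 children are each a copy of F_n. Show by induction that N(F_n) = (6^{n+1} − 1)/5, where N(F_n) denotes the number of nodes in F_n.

Base case: N(F_0) = 1, and (6^{0+1} − 1)/5 = 1.
Assume N(F_j) = (6^{j+1} − 1)/5.
Then N(F_{j+1}) = 1 + 6N(F_j) = 1 + 6·(6^{j+1} − 1)/5 = 1 + (6^{j+2} − 6)/5 = (5 + 6^{j+2} − 6)/5 = (6^{j+2} − 1)/5.
So the formula holds for j+1, and by induction N(F_n) = (6^{n+1} − 1)/5 for all n ≥ 0.

N(F_n) = (6^{n+1} − 1)/5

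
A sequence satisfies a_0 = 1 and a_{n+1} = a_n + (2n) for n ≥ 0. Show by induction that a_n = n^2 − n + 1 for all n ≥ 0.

Base case: a_0 = 1, and 0^2 − 0 + 1 = 1.
Assume a_j = j^2 − j + 1.
Then a_{j+1} = a_j + (2j) = (j^2 − j + 1) + (2j) = j^2 + j + 1,
and (j+1)^2 − (j+1) + 1 = j^2 + j + 1.
By induction, a_n = n^2 − n + 1 for all n ≥ 0.

a_n = n^2 − n + 1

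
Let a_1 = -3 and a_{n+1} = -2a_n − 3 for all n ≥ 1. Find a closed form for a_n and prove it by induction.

Claim: a_n = (-2)^n − 1.

Base case: a_1 = -3, and (-2)^1 − 1 = -2 − 1 = -3.
Assume a_k = (-2)^k − 1 for some k ≥ 1.
Then a_{k+1} = -2a_k − 3 = -2·((-2)^k − 1) − 3 = -2·(-2)^k + 2 − 3 = (-2)^{k+1} − 1.
This completes the inductive step, so a_n = (-2)^n − 1 for all n ≥ 1.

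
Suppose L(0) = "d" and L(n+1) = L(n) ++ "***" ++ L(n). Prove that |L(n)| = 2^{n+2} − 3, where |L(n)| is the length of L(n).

Base case: |L(0)| = 1, and 2^{0+2} − 3 = 1.
Assume |L(k)| = 2^{k+2} − 3.
Then |L(k+1)| = |L(k)| + 3 + |L(k)| = 2|L(k)| + 3 = 2(2^{k+2} − 3) + 3 = 2^{k+3} − 6 + 3 = 2^{k+3} − 3.
So the formula holds for k+1, and by induction |L(n)| = 2^{n+2} − 3 for all n ≥ 0.

|L(n)| = 2^{n+2} − 3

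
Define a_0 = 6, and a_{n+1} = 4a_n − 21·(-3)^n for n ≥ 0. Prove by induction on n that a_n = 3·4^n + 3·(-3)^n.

Base case: a_0 = 6, and 3·4^0 + 3·(-3)^0 = 3 + 3 = 6.
Assume a_k = 3·4^k + 3·(-3)^k for some k ≥ 0.
Then a_{k+1} = 4a_k − 21·(-3)^k = 4·(3·4^k + 3·(-3)^k) − 21·(-3)^k = 3·4^{k+1} + 12·(-3)^k − 21·(-3)^k = 3·4^{k+1} − 9·(-3)^k = 3·4^{k+1} + 3·(-3)^{k+1}.
By induction, a_n = 3·4^n + 3·(-3)^n for all n ≥ 0.

a_n = 3·4^n + 3·(-3)^n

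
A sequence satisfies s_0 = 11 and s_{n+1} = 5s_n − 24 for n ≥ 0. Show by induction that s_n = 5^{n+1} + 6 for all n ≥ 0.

Base case: s_0 = 11, and 5^{0+1} + 6 = 5 + 6 = 11.
Assume s_m = 5^{m+1} + 6 for some m ≥ 0.
Then s_{m+1} = 5s_m − 24 = 5·(5^{m+1} + 6) − 24 = 5^{m+2} + 30 − 24 = 5^{m+2} + 6.
Hence s_n = 5^{n+1} + 6 for every n ≥ 0, by induction.

s_n = 5^{n+1} + 6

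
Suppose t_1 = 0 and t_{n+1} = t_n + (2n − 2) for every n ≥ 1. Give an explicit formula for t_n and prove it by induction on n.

Claim: t_n = n^2 − 3n + 2.

Base case: t_1 = 0, and 1^2 − 3·1 + 2 = 0.
Assume t_m = m^2 − 3m + 2.
Then t_{m+1} = t_m + (2m − 2) = (m^2 − 3m + 2) + (2m − 2) = m^2 − m,
and (m+1)^2 − 3·(m+1) + 2 = m^2 − m.
This completes the inductive step, so t_n = n^2 − 3n + 2 for all n ≥ 1.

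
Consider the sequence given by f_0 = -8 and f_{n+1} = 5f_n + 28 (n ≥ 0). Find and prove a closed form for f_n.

Claim: f_n = -5^n − 7.

Base case: f_0 = -8, and -5^0 − 7 = -1 − 7 = -8.
Assume f_k = -5^k − 7 for some k ≥ 0.
Then f_{k+1} = 5f_k + 28 = 5·(-5^k − 7) + 28 = -5^{k+1} − 35 + 28 = -5^{k+1} − 7.
Hence f_n = -5^n − 7 for every n ≥ 0, by induction.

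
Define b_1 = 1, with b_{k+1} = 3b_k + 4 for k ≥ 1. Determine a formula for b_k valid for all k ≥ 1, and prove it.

Claim: b_k = 3^k − 2.

Base case: b_1 = 1, and 3^1 − 2 = 3 − 2 = 1.
Assume b_m = 3^m − 2 for some m ≥ 1.
Then b_{m+1} = 3b_m + 4 = 3·(3^m − 2) + 4 = 3^{m+1} − 6 + 4 = 3^{m+1} − 2.
Hence b_k = 3^k − 2 for every k ≥ 1, by induction.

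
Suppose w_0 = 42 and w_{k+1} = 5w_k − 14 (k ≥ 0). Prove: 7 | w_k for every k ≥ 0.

Base case: w_0 = 42 = 7·6, so 7 | w_0.
Assume 7 | w_j, so w_j = 7t for some integer t.
Then w_{j+1} = 5w_j − 14 = 5·(7t) − 14 = 7(5t − 2), so 7 | w_{j+1}.
So the property holds for j+1, and by induction 7 | w_k for all k ≥ 0.

7 | w_k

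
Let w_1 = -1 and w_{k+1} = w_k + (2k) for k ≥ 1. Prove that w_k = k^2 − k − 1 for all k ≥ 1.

Base case: w_1 = -1, and 1^2 − 1 − 1 = -1.
Assume w_j = j^2 − j − 1.
Then w_{j+1} = w_j + (2j) = (j^2 − j − 1) + (2j) = j^2 + j − 1,
and (j+1)^2 − (j+1) − 1 = j^2 + j − 1.
This completes the inductive step, so w_k = k^2 − k − 1 for all k ≥ 1.

w_k = k^2 − k − 1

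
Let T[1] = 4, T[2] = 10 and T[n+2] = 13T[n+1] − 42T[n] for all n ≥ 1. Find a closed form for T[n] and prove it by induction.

Claim: T[n] = 3·6^n − 2·7^n.

Base cases: T[1] = 4 and 3·6^1 − 2·7^1 = 4; T[2] = 10 and 3·6^2 − 2·7^2 = 10.
Assume T[j] = 3·6^j − 2·7^j for all 1 ≤ j ≤ k, where k ≥ 2.
Then T[k+1] = 13T[k] − 42T[k−1] = 13·(3·6^k − 2·7^k) − 42·(3·6^{k−1} − 2·7^{k−1}) = 3·(13·6 − 42)6^{k−1} − 2·(13·7 − 42)7^{k−1} = 108·6^{k−1} − 98·7^{k−1} = 3·6^{k+1} − 2·7^{k+1}.
So the formula holds for k+1, and by strong induction T[n] = 3·6^n − 2·7^n for all n ≥ 1.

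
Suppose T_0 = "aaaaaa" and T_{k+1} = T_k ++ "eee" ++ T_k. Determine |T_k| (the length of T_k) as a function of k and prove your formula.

Claim: |T_k| = 9·2^k − 3.

Base case: |T_0| = 6, and 9·2^0 − 3 = 6.
Assume |T_r| = 9·2^r − 3.
Then |T_{r+1}| = |T_r| + 3 + |T_r| = 2|T_r| + 3 = 2(9·2^r − 3) + 3 = 9·2^{r+1} − 6 + 3 = 9·2^{r+1} − 3.
By induction, |T_k| = 9·2^k − 3 for all k ≥ 0.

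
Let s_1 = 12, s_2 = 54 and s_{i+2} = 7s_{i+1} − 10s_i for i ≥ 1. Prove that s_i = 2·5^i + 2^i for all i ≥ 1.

Base cases: s_1 = 12 and 2·5^1 + 2^1 = 12; s_2 = 54 and 2·5^2 + 2^2 = 54.
Assume s_j = 2·5^j + 2^j for all 1 ≤ j ≤ r, where r ≥ 2.
Then s_{r+1} = 7s_r − 10s_{r−1} = 7·(2·5^r + 2^r) − 10·(2·5^{r−1} + 2^{r−1}) = 2·(7·5 − 10)5^{r−1} + (7·2 − 10)2^{r−1} = 50·5^{r−1} + 4·2^{r−1} = 2·5^{r+1} + 2^{r+1}.
By strong induction, s_i = 2·5^i + 2^i for all i ≥ 1.

s_i = 2·5^i + 2^i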